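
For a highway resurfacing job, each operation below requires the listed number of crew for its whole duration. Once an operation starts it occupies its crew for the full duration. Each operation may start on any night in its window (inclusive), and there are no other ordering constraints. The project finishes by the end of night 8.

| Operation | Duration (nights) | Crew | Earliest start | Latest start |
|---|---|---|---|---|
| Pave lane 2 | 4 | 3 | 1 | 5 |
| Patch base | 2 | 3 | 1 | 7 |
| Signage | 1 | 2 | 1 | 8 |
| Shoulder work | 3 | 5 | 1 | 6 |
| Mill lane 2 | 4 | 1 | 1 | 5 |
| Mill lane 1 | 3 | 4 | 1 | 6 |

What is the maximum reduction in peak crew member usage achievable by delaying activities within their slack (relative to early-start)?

11

Early-start peak: n1:18  n2:16  n3:13  n4:4  n5:0  n6:0  n7:0  n8:0 ⇒ 18.
Leveled (Pave lane 2@1, Patch base@1, Signage@5, Shoulder work@6, Mill lane 2@5, Mill lane 1@3): n1:6  n2:6  n3:7  n4:7  n5:7  n6:6  n7:6  n8:6 ⇒ 7.
Reduction 18 − 7 = 11.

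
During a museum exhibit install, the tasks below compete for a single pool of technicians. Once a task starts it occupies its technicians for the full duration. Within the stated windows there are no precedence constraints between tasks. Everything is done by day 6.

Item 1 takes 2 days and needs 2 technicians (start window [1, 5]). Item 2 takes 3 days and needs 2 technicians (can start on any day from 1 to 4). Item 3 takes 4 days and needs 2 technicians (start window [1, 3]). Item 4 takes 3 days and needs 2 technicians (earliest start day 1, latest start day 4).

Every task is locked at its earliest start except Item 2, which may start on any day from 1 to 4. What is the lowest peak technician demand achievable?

6

Item 2@1: d1:8  d2:8  d3:6  d4:2  d5:0  d6:0 → peak 8
Item 2@2: d1:6  d2:8  d3:6  d4:4  d5:0  d6:0 → peak 8
Item 2@3: d1:6  d2:6  d3:6  d4:4  d5:2  d6:0 → peak 6
Item 2@4: d1:6  d2:6  d3:4  d4:4  d5:2  d6:2 → peak 6
Best is Item 2@3, peak 6.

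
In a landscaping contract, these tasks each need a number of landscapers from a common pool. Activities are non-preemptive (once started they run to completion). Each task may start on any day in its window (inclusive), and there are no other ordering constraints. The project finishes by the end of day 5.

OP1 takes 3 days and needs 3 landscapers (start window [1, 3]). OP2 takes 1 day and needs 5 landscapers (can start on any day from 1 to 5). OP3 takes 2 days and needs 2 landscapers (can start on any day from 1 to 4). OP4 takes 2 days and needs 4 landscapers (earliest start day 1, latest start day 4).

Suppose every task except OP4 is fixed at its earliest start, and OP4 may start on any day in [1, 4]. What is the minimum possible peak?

OP4@1: d1:14  d2:9  d3:3  d4:0  d5:0 → peak 14
OP4@2: d1:10  d2:9  d3:7  d4:0  d5:0 → peak 10
OP4@3: d1:10  d2:5  d3:7  d4:4  d5:0 → peak 10
OP4@4: d1:10  d2:5  d3:3  d4:4  d5:4 → peak 10
Best is OP4@2, peak 10.

10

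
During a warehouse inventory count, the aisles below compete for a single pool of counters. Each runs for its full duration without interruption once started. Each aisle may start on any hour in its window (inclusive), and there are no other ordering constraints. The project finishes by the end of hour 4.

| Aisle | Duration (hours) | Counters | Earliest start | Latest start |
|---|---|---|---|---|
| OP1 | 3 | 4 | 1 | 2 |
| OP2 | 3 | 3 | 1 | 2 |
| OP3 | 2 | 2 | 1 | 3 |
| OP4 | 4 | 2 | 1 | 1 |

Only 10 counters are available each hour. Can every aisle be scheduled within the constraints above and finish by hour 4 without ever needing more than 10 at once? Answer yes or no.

no

The minimum achievable peak is 11; 10 < 11, so no feasible schedule stays within the cap.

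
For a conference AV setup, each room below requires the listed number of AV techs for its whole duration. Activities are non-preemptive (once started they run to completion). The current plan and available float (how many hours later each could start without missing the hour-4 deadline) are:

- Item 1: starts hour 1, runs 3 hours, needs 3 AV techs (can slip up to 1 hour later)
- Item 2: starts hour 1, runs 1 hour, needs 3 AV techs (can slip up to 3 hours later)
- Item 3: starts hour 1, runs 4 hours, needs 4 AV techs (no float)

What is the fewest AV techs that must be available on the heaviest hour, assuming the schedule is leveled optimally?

7

Early-start (Item 1@1, Item 2@1, Item 3@1) gives peak 10: h1:10  h2:7  h3:7  h4:4.
Shift Item 2→4.
Schedule Item 1@1, Item 2@4, Item 3@1: h1:7  h2:7  h3:7  h4:7 — peak 7.
Total AV tech-hours = 28 over 4 hours ⇒ peak ≥ ⌈28/4⌉ = 7, so 7 is optimal.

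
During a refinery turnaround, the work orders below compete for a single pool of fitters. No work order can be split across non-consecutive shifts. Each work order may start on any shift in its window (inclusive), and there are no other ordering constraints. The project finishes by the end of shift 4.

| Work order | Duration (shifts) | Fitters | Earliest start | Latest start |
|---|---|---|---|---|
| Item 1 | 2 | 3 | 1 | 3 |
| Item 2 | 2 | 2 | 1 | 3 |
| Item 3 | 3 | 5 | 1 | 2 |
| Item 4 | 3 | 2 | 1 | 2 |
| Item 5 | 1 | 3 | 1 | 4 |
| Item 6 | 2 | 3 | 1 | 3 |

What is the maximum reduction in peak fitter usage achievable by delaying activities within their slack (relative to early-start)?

Early-start peak: s1:18  s2:15  s3:7  s4:0 ⇒ 18.
Leveled (Item 1@1, Item 2@1, Item 3@1, Item 4@1, Item 5@4, Item 6@3): s1:12  s2:12  s3:10  s4:6 ⇒ 12.
Reduction 18 − 12 = 6.

6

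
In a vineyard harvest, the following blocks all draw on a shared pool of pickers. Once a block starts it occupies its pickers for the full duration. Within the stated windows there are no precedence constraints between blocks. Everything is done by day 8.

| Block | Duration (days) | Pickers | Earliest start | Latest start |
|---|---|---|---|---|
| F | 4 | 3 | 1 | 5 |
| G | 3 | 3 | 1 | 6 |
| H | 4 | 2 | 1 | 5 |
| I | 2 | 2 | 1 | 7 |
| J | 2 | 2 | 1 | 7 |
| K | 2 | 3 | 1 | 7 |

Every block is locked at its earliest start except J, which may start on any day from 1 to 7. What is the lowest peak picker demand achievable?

J@1: d1:15  d2:15  d3:8  d4:5  d5:0  d6:0  d7:0  d8:0 → peak 15
J@2: d1:13  d2:15  d3:10  d4:5  d5:0  d6:0  d7:0  d8:0 → peak 15
J@3: d1:13  d2:13  d3:10  d4:7  d5:0  d6:0  d7:0  d8:0 → peak 13
J@4: d1:13  d2:13  d3:8  d4:7  d5:2  d6:0  d7:0  d8:0 → peak 13
J@5: d1:13  d2:13  d3:8  d4:5  d5:2  d6:2  d7:0  d8:0 → peak 13
J@6: d1:13  d2:13  d3:8  d4:5  d5:0  d6:2  d7:2  d8:0 → peak 13
J@7: d1:13  d2:13  d3:8  d4:5  d5:0  d6:0  d7:2  d8:2 → peak 13
Best is J@3, peak 13.

13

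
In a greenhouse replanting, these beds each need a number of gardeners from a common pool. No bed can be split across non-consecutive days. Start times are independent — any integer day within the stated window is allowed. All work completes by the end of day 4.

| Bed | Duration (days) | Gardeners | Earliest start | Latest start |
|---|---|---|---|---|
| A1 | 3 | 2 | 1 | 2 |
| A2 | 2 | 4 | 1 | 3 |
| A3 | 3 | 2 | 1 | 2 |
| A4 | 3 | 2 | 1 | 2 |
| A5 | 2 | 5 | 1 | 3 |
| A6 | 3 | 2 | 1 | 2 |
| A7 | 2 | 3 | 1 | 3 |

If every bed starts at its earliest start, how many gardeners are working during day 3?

At early start, day 3 has: A1, A3, A4, A6.
Demand: 2 + 2 + 2 + 2 = 8.

8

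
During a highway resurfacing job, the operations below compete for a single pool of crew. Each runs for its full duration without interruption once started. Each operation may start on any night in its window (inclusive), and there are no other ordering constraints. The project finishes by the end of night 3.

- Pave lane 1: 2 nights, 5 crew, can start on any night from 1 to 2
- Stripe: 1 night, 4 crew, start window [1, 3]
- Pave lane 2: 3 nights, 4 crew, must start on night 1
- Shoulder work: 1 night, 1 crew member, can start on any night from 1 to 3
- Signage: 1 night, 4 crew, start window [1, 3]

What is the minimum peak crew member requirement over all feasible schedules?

Early-start (Pave lane 1@1, Stripe@1, Pave lane 2@1, Shoulder work@1, Signage@1) gives peak 18: n1:18  n2:9  n3:4.
Shift Stripe→3, Signage→3.
Schedule Pave lane 1@1, Stripe@3, Pave lane 2@1, Shoulder work@1, Signage@3: n1:10  n2:9  n3:12 — peak 12.

12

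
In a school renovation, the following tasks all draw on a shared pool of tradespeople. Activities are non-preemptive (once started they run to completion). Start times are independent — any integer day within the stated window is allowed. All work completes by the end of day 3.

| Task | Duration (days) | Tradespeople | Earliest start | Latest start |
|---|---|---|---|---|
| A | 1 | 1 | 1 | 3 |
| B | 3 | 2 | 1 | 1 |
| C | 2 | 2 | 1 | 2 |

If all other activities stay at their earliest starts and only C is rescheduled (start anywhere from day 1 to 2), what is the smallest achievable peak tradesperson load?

C@1: d1:5  d2:4  d3:2 → peak 5
C@2: d1:3  d2:4  d3:4 → peak 4
Best is C@2, peak 4.

4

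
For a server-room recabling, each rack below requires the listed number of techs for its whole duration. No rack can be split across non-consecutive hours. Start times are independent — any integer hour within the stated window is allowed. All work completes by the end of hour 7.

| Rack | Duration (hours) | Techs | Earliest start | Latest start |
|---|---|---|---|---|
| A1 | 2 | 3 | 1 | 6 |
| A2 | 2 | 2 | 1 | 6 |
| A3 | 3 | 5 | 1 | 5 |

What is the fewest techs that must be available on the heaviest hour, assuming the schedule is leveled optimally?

5

Early-start (A1@1, A2@1, A3@1) gives peak 10: h1:10  h2:10  h3:5  h4:0  h5:0  h6:0  h7:0.
Shift A3→3.
Schedule A1@1, A2@1, A3@3: h1:5  h2:5  h3:5  h4:5  h5:5  h6:0  h7:0 — peak 5.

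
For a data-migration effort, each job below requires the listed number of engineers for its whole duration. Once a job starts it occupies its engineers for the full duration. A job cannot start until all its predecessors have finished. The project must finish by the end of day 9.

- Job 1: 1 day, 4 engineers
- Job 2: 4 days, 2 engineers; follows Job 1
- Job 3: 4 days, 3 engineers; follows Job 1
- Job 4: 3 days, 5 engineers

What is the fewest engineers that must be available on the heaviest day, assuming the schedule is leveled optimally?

Early-start (Job 1@1, Job 2@2, Job 3@2, Job 4@1) gives peak 10: d1:9  d2:10  d3:10  d4:5  d5:5  d6:0  d7:0  d8:0  d9:0.
Shift Job 4→6.
Schedule Job 1@1, Job 2@2, Job 3@2, Job 4@6: d1:4  d2:5  d3:5  d4:5  d5:5  d6:5  d7:5  d8:5  d9:0 — peak 5.
Total engineer-days = 39 over 9 days ⇒ peak ≥ ⌈39/9⌉ = 5, so 5 is optimal.

5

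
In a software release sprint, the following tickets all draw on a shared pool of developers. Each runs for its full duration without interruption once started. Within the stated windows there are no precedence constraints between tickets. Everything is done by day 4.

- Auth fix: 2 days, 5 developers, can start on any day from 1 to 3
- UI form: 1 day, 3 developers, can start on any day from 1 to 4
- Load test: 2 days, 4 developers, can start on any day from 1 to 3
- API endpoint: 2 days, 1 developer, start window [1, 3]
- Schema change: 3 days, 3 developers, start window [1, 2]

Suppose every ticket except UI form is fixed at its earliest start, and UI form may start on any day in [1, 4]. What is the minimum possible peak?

13

UI form@1: d1:16  d2:13  d3:3  d4:0 → peak 16
UI form@2: d1:13  d2:16  d3:3  d4:0 → peak 16
UI form@3: d1:13  d2:13  d3:6  d4:0 → peak 13
UI form@4: d1:13  d2:13  d3:3  d4:3 → peak 13
Best is UI form@3, peak 13.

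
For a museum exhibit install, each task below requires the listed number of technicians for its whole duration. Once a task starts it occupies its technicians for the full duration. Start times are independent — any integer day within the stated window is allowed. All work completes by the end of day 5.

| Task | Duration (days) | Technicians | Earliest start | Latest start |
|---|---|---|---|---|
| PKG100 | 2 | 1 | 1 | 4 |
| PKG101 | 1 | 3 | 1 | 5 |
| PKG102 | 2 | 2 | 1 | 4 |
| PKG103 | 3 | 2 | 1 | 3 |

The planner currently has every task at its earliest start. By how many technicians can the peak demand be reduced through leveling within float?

4

Early-start peak: d1:8  d2:5  d3:2  d4:0  d5:0 ⇒ 8.
Leveled (PKG100@1, PKG101@1, PKG102@2, PKG103@3): d1:4  d2:3  d3:4  d4:2  d5:2 ⇒ 4.
Reduction 8 − 4 = 4.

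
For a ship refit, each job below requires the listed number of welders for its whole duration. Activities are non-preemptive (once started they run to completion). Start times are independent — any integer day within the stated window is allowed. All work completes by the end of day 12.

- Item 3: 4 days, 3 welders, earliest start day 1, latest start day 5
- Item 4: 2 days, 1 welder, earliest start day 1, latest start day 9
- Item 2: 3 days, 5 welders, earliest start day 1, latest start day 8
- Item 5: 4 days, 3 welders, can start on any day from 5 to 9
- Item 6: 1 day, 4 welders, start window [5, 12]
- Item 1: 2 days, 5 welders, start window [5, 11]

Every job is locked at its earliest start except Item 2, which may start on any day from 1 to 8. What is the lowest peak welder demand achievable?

12

Item 2@1: d1:9  d2:9  d3:8  d4:3  d5:12  d6:8  d7:3  d8:3  d9:0  d10:0  d11:0  d12:0 → peak 12
Item 2@2: d1:4  d2:9  d3:8  d4:8  d5:12  d6:8  d7:3  d8:3  d9:0  d10:0  d11:0  d12:0 → peak 12
Item 2@3: d1:4  d2:4  d3:8  d4:8  d5:17  d6:8  d7:3  d8:3  d9:0  d10:0  d11:0  d12:0 → peak 17
Item 2@4: d1:4  d2:4  d3:3  d4:8  d5:17  d6:13  d7:3  d8:3  d9:0  d10:0  d11:0  d12:0 → peak 17
Item 2@5: d1:4  d2:4  d3:3  d4:3  d5:17  d6:13  d7:8  d8:3  d9:0  d10:0  d11:0  d12:0 → peak 17
Item 2@6: d1:4  d2:4  d3:3  d4:3  d5:12  d6:13  d7:8  d8:8  d9:0  d10:0  d11:0  d12:0 → peak 13
Item 2@7: d1:4  d2:4  d3:3  d4:3  d5:12  d6:8  d7:8  d8:8  d9:5  d10:0  d11:0  d12:0 → peak 12
Item 2@8: d1:4  d2:4  d3:3  d4:3  d5:12  d6:8  d7:3  d8:8  d9:5  d10:5  d11:0  d12:0 → peak 12
Best is Item 2@1, peak 12.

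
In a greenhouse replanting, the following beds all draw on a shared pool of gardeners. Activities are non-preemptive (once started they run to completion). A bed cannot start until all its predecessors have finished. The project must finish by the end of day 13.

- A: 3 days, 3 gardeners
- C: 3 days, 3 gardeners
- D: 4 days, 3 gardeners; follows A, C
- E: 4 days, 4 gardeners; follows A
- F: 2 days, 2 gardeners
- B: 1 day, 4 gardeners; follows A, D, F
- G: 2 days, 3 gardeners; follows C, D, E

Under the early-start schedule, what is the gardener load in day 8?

At early start, day 8 has: B, G.
Demand: 4 + 3 = 7.

7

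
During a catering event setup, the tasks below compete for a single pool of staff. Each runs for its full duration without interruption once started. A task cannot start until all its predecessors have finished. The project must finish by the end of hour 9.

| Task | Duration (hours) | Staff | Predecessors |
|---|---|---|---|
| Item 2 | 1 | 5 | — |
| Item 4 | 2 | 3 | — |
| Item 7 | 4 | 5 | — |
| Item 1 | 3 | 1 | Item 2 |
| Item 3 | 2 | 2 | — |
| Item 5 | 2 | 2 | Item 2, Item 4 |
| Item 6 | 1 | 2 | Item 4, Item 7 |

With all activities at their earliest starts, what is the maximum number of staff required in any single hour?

Early-start schedule: Item 2@1, Item 4@1, Item 7@1, Item 1@2, Item 3@1, Item 5@3, Item 6@5.
Load per hour: hour 1: 15, hour 2: 11, hour 3: 8, hour 4: 8, hour 5: 2, hour 6: 0, hour 7: 0, hour 8: 0, hour 9: 0.
Peak is 15.

15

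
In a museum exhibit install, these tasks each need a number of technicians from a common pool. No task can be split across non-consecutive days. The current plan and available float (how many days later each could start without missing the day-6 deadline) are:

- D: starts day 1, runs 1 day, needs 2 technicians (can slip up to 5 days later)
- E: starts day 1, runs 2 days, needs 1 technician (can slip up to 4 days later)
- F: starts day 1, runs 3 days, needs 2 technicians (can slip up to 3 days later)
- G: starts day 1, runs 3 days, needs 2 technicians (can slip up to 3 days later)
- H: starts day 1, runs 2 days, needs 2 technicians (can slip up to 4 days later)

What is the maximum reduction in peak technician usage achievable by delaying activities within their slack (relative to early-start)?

5

Early-start peak: d1:9  d2:7  d3:4  d4:0  d5:0  d6:0 ⇒ 9.
Leveled (D@1, E@1, F@2, G@3, H@5): d1:3  d2:3  d3:4  d4:4  d5:4  d6:2 ⇒ 4.
Reduction 9 − 4 = 5.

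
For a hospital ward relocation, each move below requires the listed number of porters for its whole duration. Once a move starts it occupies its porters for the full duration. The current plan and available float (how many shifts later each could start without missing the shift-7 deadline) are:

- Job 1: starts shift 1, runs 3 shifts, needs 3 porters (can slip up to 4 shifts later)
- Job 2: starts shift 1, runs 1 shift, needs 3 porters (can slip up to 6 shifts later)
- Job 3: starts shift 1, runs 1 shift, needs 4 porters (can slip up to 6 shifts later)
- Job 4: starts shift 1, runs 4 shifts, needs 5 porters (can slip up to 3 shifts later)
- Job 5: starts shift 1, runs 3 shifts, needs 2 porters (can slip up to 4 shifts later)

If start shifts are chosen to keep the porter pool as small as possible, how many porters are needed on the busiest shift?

Early-start (Job 1@1, Job 2@1, Job 3@1, Job 4@1, Job 5@1) gives peak 17: s1:17  s2:10  s3:10  s4:5  s5:0  s6:0  s7:0.
Shift Job 3→2, Job 4→4, Job 5→3.
Schedule Job 1@1, Job 2@1, Job 3@2, Job 4@4, Job 5@3: s1:6  s2:7  s3:5  s4:7  s5:7  s6:5  s7:5 — peak 7.

7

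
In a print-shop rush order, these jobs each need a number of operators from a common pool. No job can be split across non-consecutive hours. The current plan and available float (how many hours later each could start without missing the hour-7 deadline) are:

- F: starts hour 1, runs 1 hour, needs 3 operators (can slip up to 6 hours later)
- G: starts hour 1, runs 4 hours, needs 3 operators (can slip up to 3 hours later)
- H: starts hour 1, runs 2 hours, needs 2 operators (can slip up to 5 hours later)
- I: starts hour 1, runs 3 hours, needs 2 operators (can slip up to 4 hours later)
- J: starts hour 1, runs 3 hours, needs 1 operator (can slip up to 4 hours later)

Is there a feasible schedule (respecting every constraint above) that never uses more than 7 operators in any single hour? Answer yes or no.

yes

Schedule F@1, G@2, H@6, I@1, J@4: h1:5  h2:5  h3:5  h4:4  h5:4  h6:3  h7:2 — peak 5 ≤ 7.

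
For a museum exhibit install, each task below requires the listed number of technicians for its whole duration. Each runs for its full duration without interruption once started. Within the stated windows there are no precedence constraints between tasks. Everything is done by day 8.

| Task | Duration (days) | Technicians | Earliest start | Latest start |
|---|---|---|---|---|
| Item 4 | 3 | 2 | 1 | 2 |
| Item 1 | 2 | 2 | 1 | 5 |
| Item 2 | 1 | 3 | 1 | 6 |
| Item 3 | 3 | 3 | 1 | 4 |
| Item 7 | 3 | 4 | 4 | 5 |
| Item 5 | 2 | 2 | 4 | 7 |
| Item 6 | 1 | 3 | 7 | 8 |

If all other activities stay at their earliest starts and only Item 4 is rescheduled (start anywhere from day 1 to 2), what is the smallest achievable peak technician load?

Item 4@1: d1:10  d2:7  d3:5  d4:6  d5:6  d6:4  d7:3  d8:0 → peak 10
Item 4@2: d1:8  d2:7  d3:5  d4:8  d5:6  d6:4  d7:3  d8:0 → peak 8
Best is Item 4@2, peak 8.

8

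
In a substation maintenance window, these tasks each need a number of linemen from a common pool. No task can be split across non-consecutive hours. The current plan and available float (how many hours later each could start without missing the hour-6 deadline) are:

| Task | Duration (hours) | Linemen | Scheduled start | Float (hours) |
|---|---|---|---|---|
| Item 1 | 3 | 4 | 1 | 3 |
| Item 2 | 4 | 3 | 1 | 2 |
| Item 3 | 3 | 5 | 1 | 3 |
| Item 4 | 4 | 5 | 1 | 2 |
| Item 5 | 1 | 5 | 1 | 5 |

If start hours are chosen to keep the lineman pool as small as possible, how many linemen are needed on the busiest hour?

13

Early-start (Item 1@1, Item 2@1, Item 3@1, Item 4@1, Item 5@1) gives peak 22: h1:22  h2:17  h3:17  h4:8  h5:0  h6:0.
Shift Item 3→4, Item 5→5.
Schedule Item 1@1, Item 2@1, Item 3@4, Item 4@1, Item 5@5: h1:12  h2:12  h3:12  h4:13  h5:10  h6:5 — peak 13.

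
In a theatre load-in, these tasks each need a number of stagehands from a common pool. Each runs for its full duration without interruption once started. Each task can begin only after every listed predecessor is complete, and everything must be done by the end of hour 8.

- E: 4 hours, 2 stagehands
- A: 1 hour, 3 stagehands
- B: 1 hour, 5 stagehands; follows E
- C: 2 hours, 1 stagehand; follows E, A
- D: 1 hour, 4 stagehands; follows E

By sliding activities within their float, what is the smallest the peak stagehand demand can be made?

5

Early-start (E@1, A@1, B@5, C@5, D@5) gives peak 10: h1:5  h2:2  h3:2  h4:2  h5:10  h6:1  h7:0  h8:0.
Shift C→6, D→6.
Schedule E@1, A@1, B@5, C@6, D@6: h1:5  h2:2  h3:2  h4:2  h5:5  h6:5  h7:1  h8:0 — peak 5.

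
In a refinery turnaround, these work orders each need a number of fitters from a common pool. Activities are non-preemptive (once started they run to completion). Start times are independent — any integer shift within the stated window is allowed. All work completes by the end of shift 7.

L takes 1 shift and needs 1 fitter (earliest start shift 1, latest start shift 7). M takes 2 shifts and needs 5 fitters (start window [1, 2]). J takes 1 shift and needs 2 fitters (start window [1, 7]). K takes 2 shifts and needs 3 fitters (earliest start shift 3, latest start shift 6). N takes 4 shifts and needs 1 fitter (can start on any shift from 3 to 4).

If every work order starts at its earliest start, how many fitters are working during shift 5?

At early start, shift 5 has: N.
Demand: 1 = 1.

1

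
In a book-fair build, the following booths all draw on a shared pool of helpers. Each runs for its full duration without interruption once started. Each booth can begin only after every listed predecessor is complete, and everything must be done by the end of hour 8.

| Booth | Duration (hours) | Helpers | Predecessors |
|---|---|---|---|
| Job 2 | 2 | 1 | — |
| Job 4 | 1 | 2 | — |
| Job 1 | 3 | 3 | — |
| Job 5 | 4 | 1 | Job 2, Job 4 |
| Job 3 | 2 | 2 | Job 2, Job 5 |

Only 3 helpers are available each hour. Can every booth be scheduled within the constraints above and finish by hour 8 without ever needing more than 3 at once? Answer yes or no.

no

The minimum achievable peak is 4; 3 < 4, so no feasible schedule stays within the cap.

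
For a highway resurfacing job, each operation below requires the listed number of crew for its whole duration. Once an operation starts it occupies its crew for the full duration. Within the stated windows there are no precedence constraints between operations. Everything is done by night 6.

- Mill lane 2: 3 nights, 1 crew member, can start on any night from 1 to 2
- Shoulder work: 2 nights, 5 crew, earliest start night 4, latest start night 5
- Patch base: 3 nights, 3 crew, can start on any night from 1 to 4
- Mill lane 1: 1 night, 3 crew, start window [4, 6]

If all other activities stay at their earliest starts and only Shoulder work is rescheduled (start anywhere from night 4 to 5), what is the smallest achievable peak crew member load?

5

Shoulder work@4: n1:4  n2:4  n3:4  n4:8  n5:5  n6:0 → peak 8
Shoulder work@5: n1:4  n2:4  n3:4  n4:3  n5:5  n6:5 → peak 5
Best is Shoulder work@5, peak 5.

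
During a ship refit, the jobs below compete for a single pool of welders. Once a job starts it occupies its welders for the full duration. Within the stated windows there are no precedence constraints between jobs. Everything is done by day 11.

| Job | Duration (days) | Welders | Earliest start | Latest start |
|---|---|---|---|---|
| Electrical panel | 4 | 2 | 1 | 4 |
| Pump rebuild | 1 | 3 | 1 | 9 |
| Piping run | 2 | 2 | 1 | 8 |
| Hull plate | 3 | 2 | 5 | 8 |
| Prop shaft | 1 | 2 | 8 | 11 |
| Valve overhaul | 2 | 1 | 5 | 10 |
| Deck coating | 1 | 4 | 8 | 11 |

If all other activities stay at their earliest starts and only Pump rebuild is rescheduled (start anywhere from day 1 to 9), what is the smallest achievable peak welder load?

Pump rebuild@1: d1:7  d2:4  d3:2  d4:2  d5:3  d6:3  d7:2  d8:6  d9:0  d10:0  d11:0 → peak 7
Pump rebuild@2: d1:4  d2:7  d3:2  d4:2  d5:3  d6:3  d7:2  d8:6  d9:0  d10:0  d11:0 → peak 7
Pump rebuild@3: d1:4  d2:4  d3:5  d4:2  d5:3  d6:3  d7:2  d8:6  d9:0  d10:0  d11:0 → peak 6
Pump rebuild@4: d1:4  d2:4  d3:2  d4:5  d5:3  d6:3  d7:2  d8:6  d9:0  d10:0  d11:0 → peak 6
Pump rebuild@5: d1:4  d2:4  d3:2  d4:2  d5:6  d6:3  d7:2  d8:6  d9:0  d10:0  d11:0 → peak 6
Pump rebuild@6: d1:4  d2:4  d3:2  d4:2  d5:3  d6:6  d7:2  d8:6  d9:0  d10:0  d11:0 → peak 6
Pump rebuild@7: d1:4  d2:4  d3:2  d4:2  d5:3  d6:3  d7:5  d8:6  d9:0  d10:0  d11:0 → peak 6
Pump rebuild@8: d1:4  d2:4  d3:2  d4:2  d5:3  d6:3  d7:2  d8:9  d9:0  d10:0  d11:0 → peak 9
Pump rebuild@9: d1:4  d2:4  d3:2  d4:2  d5:3  d6:3  d7:2  d8:6  d9:3  d10:0  d11:0 → peak 6
Best is Pump rebuild@3, peak 6.

6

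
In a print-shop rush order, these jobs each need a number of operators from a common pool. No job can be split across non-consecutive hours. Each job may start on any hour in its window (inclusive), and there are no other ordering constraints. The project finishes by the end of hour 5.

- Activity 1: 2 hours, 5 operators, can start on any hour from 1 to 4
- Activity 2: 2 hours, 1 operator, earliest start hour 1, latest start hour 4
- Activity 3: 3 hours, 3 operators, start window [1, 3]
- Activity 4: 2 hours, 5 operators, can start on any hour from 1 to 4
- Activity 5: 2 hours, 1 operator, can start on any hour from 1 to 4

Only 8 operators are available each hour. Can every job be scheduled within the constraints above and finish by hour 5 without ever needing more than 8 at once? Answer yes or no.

Schedule Activity 1@1, Activity 2@1, Activity 3@3, Activity 4@3, Activity 5@1: h1:7  h2:7  h3:8  h4:8  h5:3 — peak 8 ≤ 8.

yes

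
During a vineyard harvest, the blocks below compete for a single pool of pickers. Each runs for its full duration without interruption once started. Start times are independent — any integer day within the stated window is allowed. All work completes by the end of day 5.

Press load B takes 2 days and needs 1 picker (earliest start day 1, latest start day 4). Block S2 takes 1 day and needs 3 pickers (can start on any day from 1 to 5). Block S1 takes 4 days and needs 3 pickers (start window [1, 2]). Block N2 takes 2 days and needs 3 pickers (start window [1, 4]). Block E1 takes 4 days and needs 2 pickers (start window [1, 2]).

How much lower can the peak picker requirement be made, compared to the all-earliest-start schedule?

4

Early-start peak: d1:12  d2:9  d3:5  d4:5  d5:0 ⇒ 12.
Leveled (Press load B@1, Block S2@1, Block S1@1, Block N2@3, Block E1@2): d1:7  d2:6  d3:8  d4:8  d5:2 ⇒ 8.
Reduction 12 − 8 = 4.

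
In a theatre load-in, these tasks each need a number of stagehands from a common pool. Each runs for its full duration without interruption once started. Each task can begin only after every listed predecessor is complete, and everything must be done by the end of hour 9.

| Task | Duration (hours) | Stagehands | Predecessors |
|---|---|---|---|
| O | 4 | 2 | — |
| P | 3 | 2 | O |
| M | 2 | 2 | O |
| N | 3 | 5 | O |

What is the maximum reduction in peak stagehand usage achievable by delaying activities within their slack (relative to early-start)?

2

Early-start peak: h1:2  h2:2  h3:2  h4:2  h5:9  h6:9  h7:7  h8:0  h9:0 ⇒ 9.
Leveled (O@1, P@5, M@5, N@7): h1:2  h2:2  h3:2  h4:2  h5:4  h6:4  h7:7  h8:5  h9:5 ⇒ 7.
Reduction 9 − 7 = 2.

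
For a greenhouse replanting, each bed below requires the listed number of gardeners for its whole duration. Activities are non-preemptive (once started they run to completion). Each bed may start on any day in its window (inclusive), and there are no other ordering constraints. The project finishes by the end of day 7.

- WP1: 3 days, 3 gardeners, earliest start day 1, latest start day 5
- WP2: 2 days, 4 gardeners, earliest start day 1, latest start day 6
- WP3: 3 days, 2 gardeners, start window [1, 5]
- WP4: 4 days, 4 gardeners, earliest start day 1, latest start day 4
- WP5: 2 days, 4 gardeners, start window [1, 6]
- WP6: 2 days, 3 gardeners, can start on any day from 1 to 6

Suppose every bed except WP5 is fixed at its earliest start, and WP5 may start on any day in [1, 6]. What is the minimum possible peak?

16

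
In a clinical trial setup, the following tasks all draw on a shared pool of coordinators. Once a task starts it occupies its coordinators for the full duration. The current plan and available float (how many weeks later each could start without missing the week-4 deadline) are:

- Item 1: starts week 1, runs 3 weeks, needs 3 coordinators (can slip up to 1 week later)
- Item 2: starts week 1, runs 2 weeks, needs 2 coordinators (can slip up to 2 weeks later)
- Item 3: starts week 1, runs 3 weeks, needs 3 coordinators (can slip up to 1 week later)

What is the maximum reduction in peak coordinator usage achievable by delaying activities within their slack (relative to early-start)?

Early-start peak: w1:8  w2:8  w3:6  w4:0 ⇒ 8.
Leveled (Item 1@1, Item 2@1, Item 3@1): w1:8  w2:8  w3:6  w4:0 ⇒ 8.
Reduction 8 − 8 = 0.

0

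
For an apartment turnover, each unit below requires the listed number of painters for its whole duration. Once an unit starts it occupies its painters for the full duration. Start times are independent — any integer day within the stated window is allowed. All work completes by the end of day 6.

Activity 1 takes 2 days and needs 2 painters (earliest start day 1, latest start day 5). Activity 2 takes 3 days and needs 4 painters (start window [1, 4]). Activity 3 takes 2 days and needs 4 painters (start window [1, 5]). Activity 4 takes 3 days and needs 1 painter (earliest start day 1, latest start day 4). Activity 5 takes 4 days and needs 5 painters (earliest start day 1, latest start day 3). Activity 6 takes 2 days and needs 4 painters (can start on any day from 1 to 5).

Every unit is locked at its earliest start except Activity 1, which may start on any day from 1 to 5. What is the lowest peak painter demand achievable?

18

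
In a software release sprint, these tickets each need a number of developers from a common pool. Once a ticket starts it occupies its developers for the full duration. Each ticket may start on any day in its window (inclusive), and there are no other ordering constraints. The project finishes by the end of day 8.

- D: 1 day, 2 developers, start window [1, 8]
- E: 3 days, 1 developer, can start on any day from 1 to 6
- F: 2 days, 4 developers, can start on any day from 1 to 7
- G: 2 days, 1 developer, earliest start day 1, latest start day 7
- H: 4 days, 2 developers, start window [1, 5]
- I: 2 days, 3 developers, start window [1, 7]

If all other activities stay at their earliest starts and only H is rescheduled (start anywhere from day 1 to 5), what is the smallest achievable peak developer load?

H@1: d1:13  d2:11  d3:3  d4:2  d5:0  d6:0  d7:0  d8:0 → peak 13
H@2: d1:11  d2:11  d3:3  d4:2  d5:2  d6:0  d7:0  d8:0 → peak 11
H@3: d1:11  d2:9  d3:3  d4:2  d5:2  d6:2  d7:0  d8:0 → peak 11
H@4: d1:11  d2:9  d3:1  d4:2  d5:2  d6:2  d7:2  d8:0 → peak 11
H@5: d1:11  d2:9  d3:1  d4:0  d5:2  d6:2  d7:2  d8:2 → peak 11
Best is H@2, peak 11.

11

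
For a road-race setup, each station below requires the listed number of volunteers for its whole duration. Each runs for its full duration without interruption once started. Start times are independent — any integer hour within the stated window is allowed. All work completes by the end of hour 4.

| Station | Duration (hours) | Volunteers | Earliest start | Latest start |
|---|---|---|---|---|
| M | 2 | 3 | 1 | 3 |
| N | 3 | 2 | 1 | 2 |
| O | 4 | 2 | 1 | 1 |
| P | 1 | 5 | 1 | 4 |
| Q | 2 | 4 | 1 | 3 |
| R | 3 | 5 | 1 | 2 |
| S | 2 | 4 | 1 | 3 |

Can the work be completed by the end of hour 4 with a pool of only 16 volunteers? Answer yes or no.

Schedule M@1, N@1, O@1, P@1, Q@1, R@2, S@3: h1:16  h2:16  h3:13  h4:11 — peak 16 ≤ 16.

yes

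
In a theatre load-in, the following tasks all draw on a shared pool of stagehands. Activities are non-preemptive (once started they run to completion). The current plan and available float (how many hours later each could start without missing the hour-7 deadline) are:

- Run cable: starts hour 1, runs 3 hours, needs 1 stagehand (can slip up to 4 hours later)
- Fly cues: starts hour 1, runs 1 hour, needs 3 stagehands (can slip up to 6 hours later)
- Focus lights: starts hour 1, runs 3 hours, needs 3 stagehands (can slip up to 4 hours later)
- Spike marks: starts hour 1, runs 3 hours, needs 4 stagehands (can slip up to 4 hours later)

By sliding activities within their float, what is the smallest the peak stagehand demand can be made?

Early-start (Run cable@1, Fly cues@1, Focus lights@1, Spike marks@1) gives peak 11: h1:11  h2:8  h3:8  h4:0  h5:0  h6:0  h7:0.
Shift Focus lights→2, Spike marks→5.
Schedule Run cable@1, Fly cues@1, Focus lights@2, Spike marks@5: h1:4  h2:4  h3:4  h4:3  h5:4  h6:4  h7:4 — peak 4.
Total stagehand-hours = 27 over 7 hours ⇒ peak ≥ ⌈27/7⌉ = 4, so 4 is optimal.

4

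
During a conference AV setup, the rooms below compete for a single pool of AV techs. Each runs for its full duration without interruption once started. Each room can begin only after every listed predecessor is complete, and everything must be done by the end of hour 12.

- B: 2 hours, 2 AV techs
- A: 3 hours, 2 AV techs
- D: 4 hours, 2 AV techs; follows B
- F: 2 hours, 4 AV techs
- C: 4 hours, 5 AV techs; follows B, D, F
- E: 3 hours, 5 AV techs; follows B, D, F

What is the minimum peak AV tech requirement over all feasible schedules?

10

Schedule B@1, A@1, D@3, F@1, C@7, E@7: h1:8  h2:8  h3:4  h4:2  h5:2  h6:2  h7:10  h8:10  h9:10  h10:5  h11:0  h12:0 — peak 10.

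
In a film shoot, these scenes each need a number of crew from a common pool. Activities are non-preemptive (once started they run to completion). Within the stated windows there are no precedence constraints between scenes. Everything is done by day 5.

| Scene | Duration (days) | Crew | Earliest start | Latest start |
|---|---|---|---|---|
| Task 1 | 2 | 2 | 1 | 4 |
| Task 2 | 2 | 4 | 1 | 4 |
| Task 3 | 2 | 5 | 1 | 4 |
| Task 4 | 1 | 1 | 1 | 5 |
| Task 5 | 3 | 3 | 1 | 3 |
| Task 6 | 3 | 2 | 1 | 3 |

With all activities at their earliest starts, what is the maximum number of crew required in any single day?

17

Early-start schedule: Task 1@1, Task 2@1, Task 3@1, Task 4@1, Task 5@1, Task 6@1.
Load per day: day 1: 17, day 2: 16, day 3: 5, day 4: 0, day 5: 0.
Peak is 17.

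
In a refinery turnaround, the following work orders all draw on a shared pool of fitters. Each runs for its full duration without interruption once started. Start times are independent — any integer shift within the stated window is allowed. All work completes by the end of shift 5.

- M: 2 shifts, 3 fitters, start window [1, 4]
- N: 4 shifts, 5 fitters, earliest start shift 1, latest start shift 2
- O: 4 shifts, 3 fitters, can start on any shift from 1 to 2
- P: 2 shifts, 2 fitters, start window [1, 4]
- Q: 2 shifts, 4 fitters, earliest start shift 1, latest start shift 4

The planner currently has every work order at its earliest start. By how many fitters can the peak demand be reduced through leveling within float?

4

Early-start peak: s1:17  s2:17  s3:8  s4:8  s5:0 ⇒ 17.
Leveled (M@1, N@1, O@1, P@1, Q@3): s1:13  s2:13  s3:12  s4:12  s5:0 ⇒ 13.
Reduction 17 − 13 = 4.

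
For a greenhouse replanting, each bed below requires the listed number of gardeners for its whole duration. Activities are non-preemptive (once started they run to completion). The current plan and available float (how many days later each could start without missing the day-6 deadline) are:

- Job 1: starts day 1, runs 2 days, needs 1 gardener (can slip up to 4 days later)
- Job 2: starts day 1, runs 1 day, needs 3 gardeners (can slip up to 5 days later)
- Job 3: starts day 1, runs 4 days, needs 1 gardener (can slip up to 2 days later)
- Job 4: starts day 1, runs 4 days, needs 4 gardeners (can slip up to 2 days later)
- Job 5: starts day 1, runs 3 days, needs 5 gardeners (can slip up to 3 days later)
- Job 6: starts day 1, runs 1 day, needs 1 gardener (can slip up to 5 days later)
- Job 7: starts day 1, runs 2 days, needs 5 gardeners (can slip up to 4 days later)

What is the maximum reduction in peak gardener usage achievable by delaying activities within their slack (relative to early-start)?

10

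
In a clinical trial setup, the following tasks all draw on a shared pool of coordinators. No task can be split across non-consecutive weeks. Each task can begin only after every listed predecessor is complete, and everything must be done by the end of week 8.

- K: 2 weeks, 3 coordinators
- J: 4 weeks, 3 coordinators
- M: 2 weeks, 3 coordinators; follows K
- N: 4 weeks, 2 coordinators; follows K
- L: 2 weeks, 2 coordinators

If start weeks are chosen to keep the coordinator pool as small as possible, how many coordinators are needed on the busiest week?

5

Early-start (K@1, J@1, M@3, N@3, L@1) gives peak 8: w1:8  w2:8  w3:8  w4:8  w5:2  w6:2  w7:0  w8:0.
Shift J→3, M→7.
Schedule K@1, J@3, M@7, N@3, L@1: w1:5  w2:5  w3:5  w4:5  w5:5  w6:5  w7:3  w8:3 — peak 5.
Total coordinator-weeks = 36 over 8 weeks ⇒ peak ≥ ⌈36/8⌉ = 5, so 5 is optimal.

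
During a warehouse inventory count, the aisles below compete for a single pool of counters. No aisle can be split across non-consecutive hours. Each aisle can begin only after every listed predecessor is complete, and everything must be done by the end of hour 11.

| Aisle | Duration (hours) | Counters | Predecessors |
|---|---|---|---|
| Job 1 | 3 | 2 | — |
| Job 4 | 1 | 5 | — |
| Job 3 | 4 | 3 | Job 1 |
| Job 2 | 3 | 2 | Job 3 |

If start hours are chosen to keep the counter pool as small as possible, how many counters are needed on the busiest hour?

Early-start (Job 1@1, Job 4@1, Job 3@4, Job 2@8) gives peak 7: h1:7  h2:2  h3:2  h4:3  h5:3  h6:3  h7:3  h8:2  h9:2  h10:2  h11:0.
Shift Job 4→4, Job 3→5, Job 2→9.
Schedule Job 1@1, Job 4@4, Job 3@5, Job 2@9: h1:2  h2:2  h3:2  h4:5  h5:3  h6:3  h7:3  h8:3  h9:2  h10:2  h11:2 — peak 5.

5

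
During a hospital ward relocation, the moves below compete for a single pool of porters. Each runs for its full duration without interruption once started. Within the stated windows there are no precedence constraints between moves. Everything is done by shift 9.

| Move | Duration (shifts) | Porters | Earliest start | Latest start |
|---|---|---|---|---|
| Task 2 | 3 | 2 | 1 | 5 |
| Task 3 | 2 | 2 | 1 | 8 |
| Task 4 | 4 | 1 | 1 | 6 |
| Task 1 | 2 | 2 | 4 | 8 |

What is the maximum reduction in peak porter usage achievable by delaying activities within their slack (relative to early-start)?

2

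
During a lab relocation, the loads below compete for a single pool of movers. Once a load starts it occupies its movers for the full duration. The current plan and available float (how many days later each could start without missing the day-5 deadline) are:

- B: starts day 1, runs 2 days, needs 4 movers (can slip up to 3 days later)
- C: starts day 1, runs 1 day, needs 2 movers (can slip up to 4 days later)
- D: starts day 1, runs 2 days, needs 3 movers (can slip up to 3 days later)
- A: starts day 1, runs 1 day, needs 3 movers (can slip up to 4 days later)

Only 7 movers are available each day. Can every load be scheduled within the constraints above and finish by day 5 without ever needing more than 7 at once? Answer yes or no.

yes

Schedule B@1, C@3, D@3, A@5: d1:4  d2:4  d3:5  d4:3  d5:3 — peak 5 ≤ 7.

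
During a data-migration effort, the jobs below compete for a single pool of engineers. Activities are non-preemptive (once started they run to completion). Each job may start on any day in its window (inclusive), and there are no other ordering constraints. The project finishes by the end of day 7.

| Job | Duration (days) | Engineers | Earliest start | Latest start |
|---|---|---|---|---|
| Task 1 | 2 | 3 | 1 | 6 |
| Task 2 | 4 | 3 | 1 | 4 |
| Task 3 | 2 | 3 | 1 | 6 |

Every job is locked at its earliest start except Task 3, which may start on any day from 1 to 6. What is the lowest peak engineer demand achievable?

6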